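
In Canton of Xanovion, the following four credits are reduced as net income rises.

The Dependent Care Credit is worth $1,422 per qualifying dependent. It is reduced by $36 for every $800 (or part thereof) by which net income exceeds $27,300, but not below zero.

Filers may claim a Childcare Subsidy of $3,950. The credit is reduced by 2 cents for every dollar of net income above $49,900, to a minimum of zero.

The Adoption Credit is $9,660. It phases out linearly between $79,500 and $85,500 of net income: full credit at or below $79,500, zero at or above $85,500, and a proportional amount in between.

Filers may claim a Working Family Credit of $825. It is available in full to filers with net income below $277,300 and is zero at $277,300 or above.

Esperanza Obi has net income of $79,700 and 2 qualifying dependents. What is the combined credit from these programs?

$13,985

Dependent Care Credit: base = 2 × $1,422 = $2,844. income exceeds $27,300 by $52,400, which is 66 full-or-partial $800 increments; reduction = 66 × $36 = $2,376, leaving $468.
Childcare Subsidy: 2% of the $29,800 excess over $49,900 is $596; credit = $3,950 − $596 = $3,354.
Adoption Credit: $79,700 is $200 into a $6,000 phase-out range, leaving 5,800/6,000 of the credit: $9,660 × 5,800/6,000 = $9,338.
Working Family Credit: $79,700 is below the $277,300 cutoff, so the full $825 applies.
Total: $468 + $3,354 + $9,338 + $825 = $13,985.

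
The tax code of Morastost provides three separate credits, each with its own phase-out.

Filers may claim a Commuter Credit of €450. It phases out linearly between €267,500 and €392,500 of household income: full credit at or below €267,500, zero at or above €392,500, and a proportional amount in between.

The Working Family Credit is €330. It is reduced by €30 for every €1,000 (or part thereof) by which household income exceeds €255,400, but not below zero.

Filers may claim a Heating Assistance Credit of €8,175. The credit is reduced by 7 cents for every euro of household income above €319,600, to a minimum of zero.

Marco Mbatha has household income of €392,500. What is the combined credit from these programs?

Commuter Credit: €392,500 is at or above €392,500, so the credit is €0.
Working Family Credit: income exceeds €255,400 by €137,100 → 138 increments × €30 = €4,140 ≥ base, so the credit is €0.
Heating Assistance Credit: 7% of the €72,900 excess over €319,600 is €5,103; credit = €8,175 − €5,103 = €3,072.
Total: €0 + €0 + €3,072 = €3,072.

€3,072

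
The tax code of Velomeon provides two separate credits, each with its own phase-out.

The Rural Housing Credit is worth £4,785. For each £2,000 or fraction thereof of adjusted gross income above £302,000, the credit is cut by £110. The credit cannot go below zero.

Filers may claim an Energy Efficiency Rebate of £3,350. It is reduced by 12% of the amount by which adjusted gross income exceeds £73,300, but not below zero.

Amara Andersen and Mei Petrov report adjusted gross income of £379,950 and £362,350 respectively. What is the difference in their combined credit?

£880

Amara (£379,950): Rural Housing Credit: income exceeds £302,000 by £77,950, which is 39 full-or-partial £2,000 increments; reduction = 39 × £110 = £4,290, leaving £495. Energy Efficiency Rebate: 12% of the £306,650 excess over £73,300 is £36,798 ≥ base, so the credit is £0. total £495 + £0 = £495
Mei (£362,350): Rural Housing Credit: income exceeds £302,000 by £60,350, which is 31 full-or-partial £2,000 increments; reduction = 31 × £110 = £3,410, leaving £1,375. Energy Efficiency Rebate: 12% of the £289,050 excess over £73,300 is £34,686 ≥ base, so the credit is £0. total £1,375 + £0 = £1,375
Difference: |£495 − £1,375| = £880.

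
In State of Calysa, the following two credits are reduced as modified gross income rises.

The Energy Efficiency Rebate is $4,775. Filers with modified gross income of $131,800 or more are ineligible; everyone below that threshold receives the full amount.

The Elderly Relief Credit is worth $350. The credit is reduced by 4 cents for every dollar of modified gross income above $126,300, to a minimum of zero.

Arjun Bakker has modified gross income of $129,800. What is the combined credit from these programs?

$4,985

Energy Efficiency Rebate: $129,800 is below the $131,800 cutoff, so the full $4,775 applies.
Elderly Relief Credit: 4% of the $3,500 excess over $126,300 is $140; credit = $350 − $140 = $210.
Total: $4,775 + $210 = $4,985.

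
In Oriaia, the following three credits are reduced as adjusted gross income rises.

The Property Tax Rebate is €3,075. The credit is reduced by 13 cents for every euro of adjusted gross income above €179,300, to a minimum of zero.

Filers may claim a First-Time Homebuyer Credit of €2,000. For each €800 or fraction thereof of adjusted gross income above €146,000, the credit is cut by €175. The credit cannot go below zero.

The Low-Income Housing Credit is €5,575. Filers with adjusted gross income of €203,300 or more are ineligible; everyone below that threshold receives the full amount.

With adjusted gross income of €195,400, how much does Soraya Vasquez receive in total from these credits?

Property Tax Rebate: 13% of the €16,100 excess over €179,300 is €2,093; credit = €3,075 − €2,093 = €982.
First-Time Homebuyer Credit: income exceeds €146,000 by €49,400 → 62 increments × €175 = €10,850 ≥ base, so the credit is €0.
Low-Income Housing Credit: €195,400 is below the €203,300 cutoff, so the full €5,575 applies.
Total: €982 + €0 + €5,575 = €6,557.

€6,557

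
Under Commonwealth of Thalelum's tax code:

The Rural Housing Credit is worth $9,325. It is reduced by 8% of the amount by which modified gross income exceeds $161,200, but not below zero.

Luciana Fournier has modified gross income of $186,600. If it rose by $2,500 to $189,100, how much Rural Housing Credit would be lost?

$200

At $186,600 — 8% of the $25,400 excess over $161,200 is $2,032; credit = $9,325 − $2,032 = $7,293.
At $189,100 — 8% of the $27,900 excess over $161,200 is $2,232; credit = $9,325 − $2,232 = $7,093.
Lost: $7,293 − $7,093 = $200.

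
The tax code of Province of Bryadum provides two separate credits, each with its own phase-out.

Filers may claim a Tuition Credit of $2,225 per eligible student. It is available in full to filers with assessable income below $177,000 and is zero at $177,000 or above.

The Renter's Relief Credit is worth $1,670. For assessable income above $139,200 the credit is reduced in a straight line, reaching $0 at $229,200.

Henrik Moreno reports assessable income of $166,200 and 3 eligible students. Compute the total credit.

Tuition Credit: base = 3 × $2,225 = $6,675. $166,200 is below the $177,000 cutoff, so the full $6,675 applies.
Renter's Relief Credit: $166,200 is $27,000 into a $90,000 phase-out range, leaving 63,000/90,000 of the credit: $1,670 × 63,000/90,000 = $1,169.
Total: $6,675 + $1,169 = $7,844.

$7,844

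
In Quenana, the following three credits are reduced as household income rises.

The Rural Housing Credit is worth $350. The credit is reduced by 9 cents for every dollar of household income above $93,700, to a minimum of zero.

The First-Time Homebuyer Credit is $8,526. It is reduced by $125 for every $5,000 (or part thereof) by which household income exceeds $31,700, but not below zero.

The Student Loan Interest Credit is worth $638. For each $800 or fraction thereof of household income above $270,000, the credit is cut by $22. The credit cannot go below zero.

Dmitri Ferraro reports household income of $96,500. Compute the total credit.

$7,637

Rural Housing Credit: 9% of the $2,800 excess over $93,700 is $252; credit = $350 − $252 = $98.
First-Time Homebuyer Credit: income exceeds $31,700 by $64,800, which is 13 full-or-partial $5,000 increments; reduction = 13 × $125 = $1,625, leaving $6,901.
Student Loan Interest Credit: $96,500 is at or below the $270,000 threshold, so the full $638 applies.
Total: $98 + $6,901 + $638 = $7,637.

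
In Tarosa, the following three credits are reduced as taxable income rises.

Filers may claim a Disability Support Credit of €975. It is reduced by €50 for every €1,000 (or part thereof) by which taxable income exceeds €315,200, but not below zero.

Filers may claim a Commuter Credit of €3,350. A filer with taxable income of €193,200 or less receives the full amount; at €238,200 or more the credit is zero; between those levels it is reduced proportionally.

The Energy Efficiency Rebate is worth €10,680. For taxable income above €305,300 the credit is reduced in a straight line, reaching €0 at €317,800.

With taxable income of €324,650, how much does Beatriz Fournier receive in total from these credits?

€475

Disability Support Credit: income exceeds €315,200 by €9,450, which is 10 full-or-partial €1,000 increments; reduction = 10 × €50 = €500, leaving €475.
Commuter Credit: €324,650 is at or above €238,200, so the credit is €0.
Energy Efficiency Rebate: €324,650 is at or above €317,800, so the credit is €0.
Total: €475 + €0 + €0 = €475.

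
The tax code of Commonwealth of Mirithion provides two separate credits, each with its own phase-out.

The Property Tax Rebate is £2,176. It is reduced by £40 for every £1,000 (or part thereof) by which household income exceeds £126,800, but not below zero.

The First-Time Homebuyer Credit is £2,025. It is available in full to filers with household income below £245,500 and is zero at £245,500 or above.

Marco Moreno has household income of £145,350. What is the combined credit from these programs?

Property Tax Rebate: income exceeds £126,800 by £18,550, which is 19 full-or-partial £1,000 increments; reduction = 19 × £40 = £760, leaving £1,416.
First-Time Homebuyer Credit: £145,350 is below the £245,500 cutoff, so the full £2,025 applies.
Total: £1,416 + £2,025 = £3,441.

£3,441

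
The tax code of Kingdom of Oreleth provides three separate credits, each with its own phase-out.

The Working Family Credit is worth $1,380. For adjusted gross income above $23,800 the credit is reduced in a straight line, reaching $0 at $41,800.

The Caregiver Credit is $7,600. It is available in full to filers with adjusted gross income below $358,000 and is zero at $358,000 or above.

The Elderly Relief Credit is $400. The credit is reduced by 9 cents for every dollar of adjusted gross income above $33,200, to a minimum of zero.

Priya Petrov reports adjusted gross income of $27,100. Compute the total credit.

Working Family Credit: $27,100 is $3,300 into a $18,000 phase-out range, leaving 14,700/18,000 of the credit: $1,380 × 14,700/18,000 = $1,127.
Caregiver Credit: $27,100 is below the $358,000 cutoff, so the full $7,600 applies.
Elderly Relief Credit: $27,100 is at or below the $33,200 threshold, so the full $400 applies.
Total: $1,127 + $7,600 + $400 = $9,127.

$9,127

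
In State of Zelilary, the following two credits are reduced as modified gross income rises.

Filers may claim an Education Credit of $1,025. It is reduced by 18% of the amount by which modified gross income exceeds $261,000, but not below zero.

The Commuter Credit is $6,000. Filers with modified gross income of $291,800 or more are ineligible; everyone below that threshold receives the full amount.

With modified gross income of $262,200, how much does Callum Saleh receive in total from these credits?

$6,809

Education Credit: 18% of the $1,200 excess over $261,000 is $216; credit = $1,025 − $216 = $809.
Commuter Credit: $262,200 is below the $291,800 cutoff, so the full $6,000 applies.
Total: $809 + $6,000 = $6,809.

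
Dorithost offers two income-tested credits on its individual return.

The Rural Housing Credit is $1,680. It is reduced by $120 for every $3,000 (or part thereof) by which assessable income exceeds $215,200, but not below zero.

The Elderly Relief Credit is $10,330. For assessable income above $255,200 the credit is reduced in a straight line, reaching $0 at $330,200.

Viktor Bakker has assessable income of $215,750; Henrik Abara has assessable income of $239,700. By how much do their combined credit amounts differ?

$960

Viktor ($215,750): Rural Housing Credit: income exceeds $215,200 by $550, which is 1 full-or-partial $3,000 increment; reduction = 1 × $120 = $120, leaving $1,560. Elderly Relief Credit: $215,750 is at or below the $255,200 threshold, so the full $10,330 applies. total $1,560 + $10,330 = $11,890
Henrik ($239,700): Rural Housing Credit: income exceeds $215,200 by $24,500, which is 9 full-or-partial $3,000 increments; reduction = 9 × $120 = $1,080, leaving $600. Elderly Relief Credit: $239,700 is at or below the $255,200 threshold, so the full $10,330 applies. total $600 + $10,330 = $10,930
Difference: |$11,890 − $10,930| = $960.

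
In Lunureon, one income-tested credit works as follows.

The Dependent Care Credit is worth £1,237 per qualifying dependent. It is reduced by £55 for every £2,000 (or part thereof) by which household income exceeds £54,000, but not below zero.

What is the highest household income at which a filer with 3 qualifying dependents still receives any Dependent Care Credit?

£188,000

Full credit = 3 × £1,237 = £3,711.
After 67 increments the reduction is 67 × £55 = £3,685, leaving £26; one more increment wipes it out. Increment 67 ends at excess 67 × £2,000 = £134,000, so the highest qualifying income is £54,000 + £134,000 = £188,000.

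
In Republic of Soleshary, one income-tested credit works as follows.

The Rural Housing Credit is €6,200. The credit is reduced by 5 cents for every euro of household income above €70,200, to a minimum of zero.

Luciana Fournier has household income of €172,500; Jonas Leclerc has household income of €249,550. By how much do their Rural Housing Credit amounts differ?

Luciana (€172,500): Rural Housing Credit: 5% of the €102,300 excess over €70,200 is €5,115; credit = €6,200 − €5,115 = €1,085.
Jonas (€249,550): Rural Housing Credit: 5% of the €179,350 excess over €70,200 is €8,967.50 ≥ base, so the credit is €0.
Difference: |€1,085 − €0| = €1,085.

€1,085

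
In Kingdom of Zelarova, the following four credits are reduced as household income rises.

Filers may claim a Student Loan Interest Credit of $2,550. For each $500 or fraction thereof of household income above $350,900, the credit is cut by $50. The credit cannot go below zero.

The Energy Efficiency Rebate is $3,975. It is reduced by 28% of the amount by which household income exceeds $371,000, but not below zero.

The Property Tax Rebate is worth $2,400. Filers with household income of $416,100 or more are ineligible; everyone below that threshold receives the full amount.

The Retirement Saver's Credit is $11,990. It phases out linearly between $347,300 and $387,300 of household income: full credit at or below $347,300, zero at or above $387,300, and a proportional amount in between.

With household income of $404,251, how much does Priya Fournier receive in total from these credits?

$2,400

Student Loan Interest Credit: income exceeds $350,900 by $53,351 → 107 increments × $50 = $5,350 ≥ base, so the credit is $0.
Energy Efficiency Rebate: 28% of the $33,251 excess over $371,000 is $9,310.28 ≥ base, so the credit is $0.
Property Tax Rebate: $404,251 is below the $416,100 cutoff, so the full $2,400 applies.
Retirement Saver's Credit: $404,251 is at or above $387,300, so the credit is $0.
Total: $0 + $0 + $2,400 + $0 = $2,400.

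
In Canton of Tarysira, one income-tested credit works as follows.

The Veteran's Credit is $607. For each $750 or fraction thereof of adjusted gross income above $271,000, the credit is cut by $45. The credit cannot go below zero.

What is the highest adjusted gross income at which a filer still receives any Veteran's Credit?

$280,750

After 13 increments the reduction is 13 × $45 = $585, leaving $22; one more increment wipes it out. Increment 13 ends at excess 13 × $750 = $9,750, so the highest qualifying income is $271,000 + $9,750 = $280,750.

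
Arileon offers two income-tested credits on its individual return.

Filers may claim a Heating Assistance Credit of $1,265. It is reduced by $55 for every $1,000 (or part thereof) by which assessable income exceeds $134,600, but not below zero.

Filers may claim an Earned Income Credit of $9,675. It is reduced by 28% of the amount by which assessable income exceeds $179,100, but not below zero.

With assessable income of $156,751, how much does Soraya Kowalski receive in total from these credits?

Heating Assistance Credit: income exceeds $134,600 by $22,151 → 23 increments × $55 = $1,265 ≥ base, so the credit is $0.
Earned Income Credit: $156,751 is at or below the $179,100 threshold, so the full $9,675 applies.
Total: $0 + $9,675 = $9,675.

$9,675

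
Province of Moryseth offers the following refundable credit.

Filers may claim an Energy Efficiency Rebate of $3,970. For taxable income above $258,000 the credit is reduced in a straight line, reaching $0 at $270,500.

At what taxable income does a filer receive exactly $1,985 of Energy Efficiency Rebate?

$1,985 is 1,985/3,970 of the full $3,970, so 1,985/3,970 of the $12,500 range has been used: income = $258,000 + $12,500 × 1,985/3,970 = $264,250.

$264,250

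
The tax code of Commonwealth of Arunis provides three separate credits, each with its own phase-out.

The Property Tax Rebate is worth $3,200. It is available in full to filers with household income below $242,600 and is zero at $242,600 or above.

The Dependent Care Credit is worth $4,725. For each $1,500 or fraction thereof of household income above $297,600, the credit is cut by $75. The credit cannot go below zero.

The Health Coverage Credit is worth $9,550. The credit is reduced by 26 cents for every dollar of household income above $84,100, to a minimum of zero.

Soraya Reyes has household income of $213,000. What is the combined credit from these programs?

Property Tax Rebate: $213,000 is below the $242,600 cutoff, so the full $3,200 applies.
Dependent Care Credit: $213,000 is at or below the $297,600 threshold, so the full $4,725 applies.
Health Coverage Credit: 26% of the $128,900 excess over $84,100 is $33,514 ≥ base, so the credit is $0.
Total: $3,200 + $4,725 + $0 = $7,925.

$7,925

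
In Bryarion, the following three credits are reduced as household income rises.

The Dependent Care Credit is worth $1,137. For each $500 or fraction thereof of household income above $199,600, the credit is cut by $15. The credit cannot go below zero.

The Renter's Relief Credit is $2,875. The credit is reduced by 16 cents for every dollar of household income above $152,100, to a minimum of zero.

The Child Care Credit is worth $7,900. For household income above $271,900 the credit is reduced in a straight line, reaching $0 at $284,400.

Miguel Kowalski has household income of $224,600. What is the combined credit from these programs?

$8,287

Dependent Care Credit: income exceeds $199,600 by $25,000, which is 50 full-or-partial $500 increments; reduction = 50 × $15 = $750, leaving $387.
Renter's Relief Credit: 16% of the $72,500 excess over $152,100 is $11,600 ≥ base, so the credit is $0.
Child Care Credit: $224,600 is at or below the $271,900 threshold, so the full $7,900 applies.
Total: $387 + $0 + $7,900 = $8,287.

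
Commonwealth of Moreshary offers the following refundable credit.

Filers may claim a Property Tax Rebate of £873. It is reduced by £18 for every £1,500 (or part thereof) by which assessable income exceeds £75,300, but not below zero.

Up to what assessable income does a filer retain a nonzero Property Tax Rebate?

After 48 increments the reduction is 48 × £18 = £864, leaving £9; one more increment wipes it out. Increment 48 ends at excess 48 × £1,500 = £72,000, so the highest qualifying income is £75,300 + £72,000 = £147,300.

£147,300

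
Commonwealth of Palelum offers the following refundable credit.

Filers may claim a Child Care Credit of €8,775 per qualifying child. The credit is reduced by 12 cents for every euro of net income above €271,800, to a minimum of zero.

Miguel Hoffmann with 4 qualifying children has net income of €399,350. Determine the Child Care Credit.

€19,794

Child Care Credit: base = 4 × €8,775 = €35,100. 12% of the €127,550 excess over €271,800 is €15,306; credit = €35,100 − €15,306 = €19,794.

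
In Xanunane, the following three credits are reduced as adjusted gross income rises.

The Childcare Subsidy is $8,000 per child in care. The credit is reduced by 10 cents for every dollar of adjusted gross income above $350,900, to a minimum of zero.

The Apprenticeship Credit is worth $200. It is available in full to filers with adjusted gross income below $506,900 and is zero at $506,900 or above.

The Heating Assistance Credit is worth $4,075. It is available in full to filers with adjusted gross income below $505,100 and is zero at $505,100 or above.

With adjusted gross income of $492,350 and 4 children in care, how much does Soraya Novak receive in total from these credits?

$22,130

Childcare Subsidy: base = 4 × $8,000 = $32,000. 10% of the $141,450 excess over $350,900 is $14,145; credit = $32,000 − $14,145 = $17,855.
Apprenticeship Credit: $492,350 is below the $506,900 cutoff, so the full $200 applies.
Heating Assistance Credit: $492,350 is below the $505,100 cutoff, so the full $4,075 applies.
Total: $17,855 + $200 + $4,075 = $22,130.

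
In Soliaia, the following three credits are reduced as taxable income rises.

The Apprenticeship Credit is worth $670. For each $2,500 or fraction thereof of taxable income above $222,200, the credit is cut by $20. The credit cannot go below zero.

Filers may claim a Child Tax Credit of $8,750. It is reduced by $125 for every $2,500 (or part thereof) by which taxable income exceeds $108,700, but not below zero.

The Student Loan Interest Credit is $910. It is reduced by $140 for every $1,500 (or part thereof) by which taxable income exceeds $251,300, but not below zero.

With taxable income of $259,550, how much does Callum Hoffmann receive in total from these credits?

Apprenticeship Credit: income exceeds $222,200 by $37,350, which is 15 full-or-partial $2,500 increments; reduction = 15 × $20 = $300, leaving $370.
Child Tax Credit: income exceeds $108,700 by $150,850, which is 61 full-or-partial $2,500 increments; reduction = 61 × $125 = $7,625, leaving $1,125.
Student Loan Interest Credit: income exceeds $251,300 by $8,250, which is 6 full-or-partial $1,500 increments; reduction = 6 × $140 = $840, leaving $70.
Total: $370 + $1,125 + $70 = $1,565.

$1,565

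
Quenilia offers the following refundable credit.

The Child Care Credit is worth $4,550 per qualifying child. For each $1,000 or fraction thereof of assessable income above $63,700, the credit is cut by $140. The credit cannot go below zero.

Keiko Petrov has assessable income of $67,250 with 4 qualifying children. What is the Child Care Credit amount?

$17,640

Child Care Credit: base = 4 × $4,550 = $18,200. income exceeds $63,700 by $3,550, which is 4 full-or-partial $1,000 increments; reduction = 4 × $140 = $560, leaving $17,640.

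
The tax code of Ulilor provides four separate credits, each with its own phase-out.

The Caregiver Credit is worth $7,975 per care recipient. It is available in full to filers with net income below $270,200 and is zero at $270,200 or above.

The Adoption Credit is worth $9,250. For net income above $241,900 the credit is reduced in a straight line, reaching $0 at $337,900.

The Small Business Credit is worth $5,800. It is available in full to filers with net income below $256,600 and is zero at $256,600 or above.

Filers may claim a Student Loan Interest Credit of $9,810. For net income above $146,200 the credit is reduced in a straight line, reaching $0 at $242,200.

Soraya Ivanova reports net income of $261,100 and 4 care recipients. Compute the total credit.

$39,300

Caregiver Credit: base = 4 × $7,975 = $31,900. $261,100 is below the $270,200 cutoff, so the full $31,900 applies.
Adoption Credit: $261,100 is $19,200 into a $96,000 phase-out range, leaving 76,800/96,000 of the credit: $9,250 × 76,800/96,000 = $7,400.
Small Business Credit: $261,100 meets or exceeds the $256,600 cutoff, so the credit is $0.
Student Loan Interest Credit: $261,100 is at or above $242,200, so the credit is $0.
Total: $31,900 + $7,400 + $0 + $0 = $39,300.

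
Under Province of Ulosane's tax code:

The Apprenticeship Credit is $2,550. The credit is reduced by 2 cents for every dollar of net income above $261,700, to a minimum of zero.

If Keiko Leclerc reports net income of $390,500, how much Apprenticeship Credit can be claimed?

$0

Apprenticeship Credit: 2% of the $128,800 excess over $261,700 is $2,576 ≥ base, so the credit is $0.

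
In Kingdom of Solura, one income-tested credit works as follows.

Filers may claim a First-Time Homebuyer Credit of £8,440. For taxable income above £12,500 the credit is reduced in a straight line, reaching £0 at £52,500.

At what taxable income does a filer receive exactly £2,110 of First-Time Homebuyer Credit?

£2,110 is 2,110/8,440 of the full £8,440, so 6,330/8,440 of the £40,000 range has been used: income = £12,500 + £40,000 × 6,330/8,440 = £42,500.

£42,500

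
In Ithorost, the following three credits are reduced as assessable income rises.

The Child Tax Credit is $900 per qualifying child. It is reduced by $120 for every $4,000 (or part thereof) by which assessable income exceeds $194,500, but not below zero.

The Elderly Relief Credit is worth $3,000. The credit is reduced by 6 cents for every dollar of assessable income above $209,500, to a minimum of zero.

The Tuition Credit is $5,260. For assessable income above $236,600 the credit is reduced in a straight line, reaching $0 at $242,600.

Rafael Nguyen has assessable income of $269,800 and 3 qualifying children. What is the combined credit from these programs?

Child Tax Credit: base = 3 × $900 = $2,700. income exceeds $194,500 by $75,300, which is 19 full-or-partial $4,000 increments; reduction = 19 × $120 = $2,280, leaving $420.
Elderly Relief Credit: 6% of the $60,300 excess over $209,500 is $3,618 ≥ base, so the credit is $0.
Tuition Credit: $269,800 is at or above $242,600, so the credit is $0.
Total: $420 + $0 + $0 = $420.

$420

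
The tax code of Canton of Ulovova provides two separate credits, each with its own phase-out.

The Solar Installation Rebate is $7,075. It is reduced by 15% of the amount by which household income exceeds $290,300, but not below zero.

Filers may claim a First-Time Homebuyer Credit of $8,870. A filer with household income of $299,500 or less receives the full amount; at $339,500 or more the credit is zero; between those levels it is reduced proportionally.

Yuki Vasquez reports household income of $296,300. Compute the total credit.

$15,045

Solar Installation Rebate: 15% of the $6,000 excess over $290,300 is $900; credit = $7,075 − $900 = $6,175.
First-Time Homebuyer Credit: $296,300 is at or below the $299,500 threshold, so the full $8,870 applies.
Total: $6,175 + $8,870 = $15,045.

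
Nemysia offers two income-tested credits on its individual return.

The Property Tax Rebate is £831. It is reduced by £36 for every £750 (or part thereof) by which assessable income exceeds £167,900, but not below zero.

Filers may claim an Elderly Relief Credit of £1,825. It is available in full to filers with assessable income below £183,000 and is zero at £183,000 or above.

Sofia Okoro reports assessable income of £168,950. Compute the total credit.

£2,584

Property Tax Rebate: income exceeds £167,900 by £1,050, which is 2 full-or-partial £750 increments; reduction = 2 × £36 = £72, leaving £759.
Elderly Relief Credit: £168,950 is below the £183,000 cutoff, so the full £1,825 applies.
Total: £759 + £1,825 = £2,584.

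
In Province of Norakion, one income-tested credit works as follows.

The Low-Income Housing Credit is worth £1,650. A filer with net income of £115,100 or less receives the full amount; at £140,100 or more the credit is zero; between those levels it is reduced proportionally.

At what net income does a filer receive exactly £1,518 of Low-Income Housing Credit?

£1,518 is 1,518/1,650 of the full £1,650, so 132/1,650 of the £25,000 range has been used: income = £115,100 + £25,000 × 132/1,650 = £117,100.

£117,100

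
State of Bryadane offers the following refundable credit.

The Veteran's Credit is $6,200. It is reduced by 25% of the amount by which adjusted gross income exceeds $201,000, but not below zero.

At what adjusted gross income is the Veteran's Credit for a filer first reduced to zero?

$225,800

The credit falls by 25% of each dollar above $201,000, so it reaches zero when the excess is $6,200 / 25% = $24,800: income = $201,000 + $24,800 = $225,800.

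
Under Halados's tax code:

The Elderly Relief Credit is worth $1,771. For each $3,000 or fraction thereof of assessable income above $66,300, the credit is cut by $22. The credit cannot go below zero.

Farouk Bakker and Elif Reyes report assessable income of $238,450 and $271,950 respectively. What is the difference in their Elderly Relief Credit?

$242

Farouk ($238,450): Elderly Relief Credit: income exceeds $66,300 by $172,150, which is 58 full-or-partial $3,000 increments; reduction = 58 × $22 = $1,276, leaving $495.
Elif ($271,950): Elderly Relief Credit: income exceeds $66,300 by $205,650, which is 69 full-or-partial $3,000 increments; reduction = 69 × $22 = $1,518, leaving $253.
Difference: |$495 − $253| = $242.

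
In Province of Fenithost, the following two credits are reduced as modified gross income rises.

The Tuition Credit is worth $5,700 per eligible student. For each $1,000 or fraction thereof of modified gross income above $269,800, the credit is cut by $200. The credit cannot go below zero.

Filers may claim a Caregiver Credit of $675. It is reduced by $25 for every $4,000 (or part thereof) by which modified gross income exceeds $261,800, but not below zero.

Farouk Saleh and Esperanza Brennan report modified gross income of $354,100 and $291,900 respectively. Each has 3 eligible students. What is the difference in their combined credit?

Farouk ($354,100): Tuition Credit: base = 3 × $5,700 = $17,100. income exceeds $269,800 by $84,300, which is 85 full-or-partial $1,000 increments; reduction = 85 × $200 = $17,000, leaving $100. Caregiver Credit: income exceeds $261,800 by $92,300, which is 24 full-or-partial $4,000 increments; reduction = 24 × $25 = $600, leaving $75. total $100 + $75 = $175
Esperanza ($291,900): Tuition Credit: base = 3 × $5,700 = $17,100. income exceeds $269,800 by $22,100, which is 23 full-or-partial $1,000 increments; reduction = 23 × $200 = $4,600, leaving $12,500. Caregiver Credit: income exceeds $261,800 by $30,100, which is 8 full-or-partial $4,000 increments; reduction = 8 × $25 = $200, leaving $475. total $12,500 + $475 = $12,975
Difference: |$175 − $12,975| = $12,800.

$12,800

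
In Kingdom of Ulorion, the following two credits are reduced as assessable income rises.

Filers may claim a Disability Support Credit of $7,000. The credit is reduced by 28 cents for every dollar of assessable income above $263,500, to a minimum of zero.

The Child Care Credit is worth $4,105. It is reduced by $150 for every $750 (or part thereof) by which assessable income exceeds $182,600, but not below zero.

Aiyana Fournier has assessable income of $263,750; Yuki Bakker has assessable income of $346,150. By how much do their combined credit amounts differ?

$6,930

Aiyana ($263,750): Disability Support Credit: 28% of the $250 excess over $263,500 is $70; credit = $7,000 − $70 = $6,930. Child Care Credit: income exceeds $182,600 by $81,150 → 109 increments × $150 = $16,350 ≥ base, so the credit is $0. total $6,930 + $0 = $6,930
Yuki ($346,150): Disability Support Credit: 28% of the $82,650 excess over $263,500 is $23,142 ≥ base, so the credit is $0. Child Care Credit: income exceeds $182,600 by $163,550 → 219 increments × $150 = $32,850 ≥ base, so the credit is $0. total $0 + $0 = $0
Difference: |$6,930 − $0| = $6,930.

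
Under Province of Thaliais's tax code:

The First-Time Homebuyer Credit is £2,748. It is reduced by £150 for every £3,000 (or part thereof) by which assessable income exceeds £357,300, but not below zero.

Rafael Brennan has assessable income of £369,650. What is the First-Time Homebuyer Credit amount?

First-Time Homebuyer Credit: income exceeds £357,300 by £12,350, which is 5 full-or-partial £3,000 increments; reduction = 5 × £150 = £750, leaving £1,998.

£1,998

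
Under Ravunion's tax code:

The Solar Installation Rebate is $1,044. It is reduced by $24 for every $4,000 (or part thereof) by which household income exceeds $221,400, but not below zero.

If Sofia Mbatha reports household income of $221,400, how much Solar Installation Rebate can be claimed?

Solar Installation Rebate: $221,400 is at or below the $221,400 threshold, so the full $1,044 applies.

$1,044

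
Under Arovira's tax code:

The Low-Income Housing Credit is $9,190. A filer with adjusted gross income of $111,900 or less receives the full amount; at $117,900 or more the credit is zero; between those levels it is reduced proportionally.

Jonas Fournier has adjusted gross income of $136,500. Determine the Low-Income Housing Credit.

$0

Low-Income Housing Credit: $136,500 is at or above $117,900, so the credit is $0.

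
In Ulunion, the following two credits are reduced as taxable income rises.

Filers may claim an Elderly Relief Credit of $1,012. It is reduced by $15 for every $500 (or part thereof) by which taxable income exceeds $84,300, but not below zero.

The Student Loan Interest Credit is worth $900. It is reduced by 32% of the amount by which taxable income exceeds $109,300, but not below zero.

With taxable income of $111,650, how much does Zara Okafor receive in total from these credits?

Elderly Relief Credit: income exceeds $84,300 by $27,350, which is 55 full-or-partial $500 increments; reduction = 55 × $15 = $825, leaving $187.
Student Loan Interest Credit: 32% of the $2,350 excess over $109,300 is $752; credit = $900 − $752 = $148.
Total: $187 + $148 = $335.

$335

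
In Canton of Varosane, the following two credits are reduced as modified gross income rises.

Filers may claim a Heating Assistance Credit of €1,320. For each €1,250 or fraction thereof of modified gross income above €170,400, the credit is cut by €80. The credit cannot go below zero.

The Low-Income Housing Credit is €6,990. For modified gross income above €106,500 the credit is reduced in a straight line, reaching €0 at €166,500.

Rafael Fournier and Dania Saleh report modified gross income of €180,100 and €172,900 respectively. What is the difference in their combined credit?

€480

Rafael (€180,100): Heating Assistance Credit: income exceeds €170,400 by €9,700, which is 8 full-or-partial €1,250 increments; reduction = 8 × €80 = €640, leaving €680. Low-Income Housing Credit: €180,100 is at or above €166,500, so the credit is €0. total €680 + €0 = €680
Dania (€172,900): Heating Assistance Credit: income exceeds €170,400 by €2,500, which is 2 full-or-partial €1,250 increments; reduction = 2 × €80 = €160, leaving €1,160. Low-Income Housing Credit: €172,900 is at or above €166,500, so the credit is €0. total €1,160 + €0 = €1,160
Difference: |€680 − €1,160| = €480.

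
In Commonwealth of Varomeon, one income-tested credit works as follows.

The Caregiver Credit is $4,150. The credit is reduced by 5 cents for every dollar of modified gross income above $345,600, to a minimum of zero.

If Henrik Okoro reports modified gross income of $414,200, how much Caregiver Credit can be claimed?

Caregiver Credit: 5% of the $68,600 excess over $345,600 is $3,430; credit = $4,150 − $3,430 = $720.

$720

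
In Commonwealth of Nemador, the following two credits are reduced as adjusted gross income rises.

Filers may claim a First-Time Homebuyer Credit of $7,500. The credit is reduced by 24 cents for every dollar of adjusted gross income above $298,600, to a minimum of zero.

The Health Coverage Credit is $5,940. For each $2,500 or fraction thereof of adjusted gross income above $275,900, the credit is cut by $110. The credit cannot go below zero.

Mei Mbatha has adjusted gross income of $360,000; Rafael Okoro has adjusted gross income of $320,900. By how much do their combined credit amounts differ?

$3,908

Mei ($360,000): First-Time Homebuyer Credit: 24% of the $61,400 excess over $298,600 is $14,736 ≥ base, so the credit is $0. Health Coverage Credit: income exceeds $275,900 by $84,100, which is 34 full-or-partial $2,500 increments; reduction = 34 × $110 = $3,740, leaving $2,200. total $0 + $2,200 = $2,200
Rafael ($320,900): First-Time Homebuyer Credit: 24% of the $22,300 excess over $298,600 is $5,352; credit = $7,500 − $5,352 = $2,148. Health Coverage Credit: income exceeds $275,900 by $45,000, which is 18 full-or-partial $2,500 increments; reduction = 18 × $110 = $1,980, leaving $3,960. total $2,148 + $3,960 = $6,108
Difference: |$2,200 − $6,108| = $3,908.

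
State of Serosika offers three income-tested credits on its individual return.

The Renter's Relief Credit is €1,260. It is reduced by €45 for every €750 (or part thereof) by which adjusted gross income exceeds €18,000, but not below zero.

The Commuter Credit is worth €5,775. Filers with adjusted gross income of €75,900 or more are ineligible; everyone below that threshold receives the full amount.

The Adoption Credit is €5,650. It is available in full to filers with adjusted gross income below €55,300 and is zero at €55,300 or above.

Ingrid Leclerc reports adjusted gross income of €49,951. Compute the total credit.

€11,425

Renter's Relief Credit: income exceeds €18,000 by €31,951 → 43 increments × €45 = €1,935 ≥ base, so the credit is €0.
Commuter Credit: €49,951 is below the €75,900 cutoff, so the full €5,775 applies.
Adoption Credit: €49,951 is below the €55,300 cutoff, so the full €5,650 applies.
Total: €0 + €5,775 + €5,650 = €11,425.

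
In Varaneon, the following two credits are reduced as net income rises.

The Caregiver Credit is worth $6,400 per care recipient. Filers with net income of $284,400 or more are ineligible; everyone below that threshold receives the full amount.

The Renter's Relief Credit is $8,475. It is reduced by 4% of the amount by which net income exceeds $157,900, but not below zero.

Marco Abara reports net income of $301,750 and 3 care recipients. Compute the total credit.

Caregiver Credit: base = 3 × $6,400 = $19,200. $301,750 meets or exceeds the $284,400 cutoff, so the credit is $0.
Renter's Relief Credit: 4% of the $143,850 excess over $157,900 is $5,754; credit = $8,475 − $5,754 = $2,721.
Total: $0 + $2,721 = $2,721.

$2,721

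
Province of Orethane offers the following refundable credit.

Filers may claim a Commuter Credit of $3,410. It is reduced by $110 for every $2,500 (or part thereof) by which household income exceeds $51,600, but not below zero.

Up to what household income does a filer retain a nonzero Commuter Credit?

$126,600

After 30 increments the reduction is 30 × $110 = $3,300, leaving $110; one more increment wipes it out. Increment 30 ends at excess 30 × $2,500 = $75,000, so the highest qualifying income is $51,600 + $75,000 = $126,600.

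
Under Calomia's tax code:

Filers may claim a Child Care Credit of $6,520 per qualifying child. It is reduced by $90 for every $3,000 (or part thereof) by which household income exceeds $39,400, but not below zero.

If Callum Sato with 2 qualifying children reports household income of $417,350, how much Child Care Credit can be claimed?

Child Care Credit: base = 2 × $6,520 = $13,040. income exceeds $39,400 by $377,950, which is 126 full-or-partial $3,000 increments; reduction = 126 × $90 = $11,340, leaving $1,700.

$1,700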